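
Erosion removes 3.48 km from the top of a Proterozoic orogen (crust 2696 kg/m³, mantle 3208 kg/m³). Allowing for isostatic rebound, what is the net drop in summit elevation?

Rebound u = e ρ_c/ρ_m = 3.48 km × 2696/3208 = 2.925 km.
Net surface drop = e − u = 3.48 km − 2.925 km = e (ρ_m − ρ_c)/ρ_m = 0.555 km.

0.555 km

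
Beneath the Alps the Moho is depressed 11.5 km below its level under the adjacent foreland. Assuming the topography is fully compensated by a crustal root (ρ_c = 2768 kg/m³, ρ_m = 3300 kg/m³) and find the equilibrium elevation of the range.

2.21 km

In Airy isostatic equilibrium: ρ_c h = (ρ_m − ρ_c) r.
h = r (ρ_m − ρ_c) / ρ_c = 11.5 km × (3300 − 2768) / 2768 = 2.21 km.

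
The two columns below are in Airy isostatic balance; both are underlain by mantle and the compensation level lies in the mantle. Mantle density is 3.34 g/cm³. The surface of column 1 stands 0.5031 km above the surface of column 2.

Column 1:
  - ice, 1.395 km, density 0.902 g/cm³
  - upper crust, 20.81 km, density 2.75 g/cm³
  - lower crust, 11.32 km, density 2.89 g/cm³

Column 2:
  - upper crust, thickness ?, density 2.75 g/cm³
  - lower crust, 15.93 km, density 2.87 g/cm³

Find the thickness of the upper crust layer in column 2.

19.7 km

Take the compensation level at the base of the deeper column (depth z_c below the surface of column 1) and equate Σ ρ_i t_i down to z_c; mantle fills any gap and the z_c terms cancel.
Column 1: 1.395×0.902 + 20.81×2.75 + 11.32×2.89 + (z_c − 33.525)×3.34
Column 2: 0.5031×0 + x×2.75 + 15.93×2.87 + (z_c − 0.5031 − 15.93 − x)×3.34
The z_c×3.34 term appears on both sides and cancels. Collect the known terms of each column as K = Σ(ρt)_known − 3.34 × (depth of known layers): K_1 = 91.20059 − 3.34×33.525 = −20.77291; K_2 = 45.7191 − 3.34×(0.5031 + 15.93) = −9.167454.
Balance: K_1 = K_2 − x×(3.34 − 2.75), so x = (K_2 − K_1)/(3.34 − 2.75) = 11.6055/0.59 = 19.7 km.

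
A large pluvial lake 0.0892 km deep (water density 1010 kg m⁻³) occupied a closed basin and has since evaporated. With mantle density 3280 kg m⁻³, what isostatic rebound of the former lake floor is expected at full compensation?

0.0275 km

u = d ρ_w/ρ_m = 0.0892 km × 1010/3280 = 0.0275 km.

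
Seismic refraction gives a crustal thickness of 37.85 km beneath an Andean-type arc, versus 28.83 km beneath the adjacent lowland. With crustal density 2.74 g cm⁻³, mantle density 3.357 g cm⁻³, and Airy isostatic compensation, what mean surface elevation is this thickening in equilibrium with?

Excess crust Δ = 37.85 km − 28.83 km = 9.02 km, split between elevation h and root r with h + r = Δ.
Airy balance ρ_c h = (ρ_m − ρ_c) r gives r = h ρ_c/(ρ_m − ρ_c), so h (1 + ρ_c/(ρ_m − ρ_c)) = Δ, i.e. h = Δ (ρ_m − ρ_c)/ρ_m.
h = 9.02 km × 0.617/3.357 = 1.66 km.

1.66 km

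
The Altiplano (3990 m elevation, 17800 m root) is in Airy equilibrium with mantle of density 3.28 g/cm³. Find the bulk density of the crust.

2.68 g/cm³

ρ_c h = (ρ_m − ρ_c) r → ρ_c (h + r) = ρ_m r → ρ_c = ρ_m r / (h + r).
ρ_c = 3.28 × 17800 m / (3990 m + 17800 m) = 2.68 g/cm³.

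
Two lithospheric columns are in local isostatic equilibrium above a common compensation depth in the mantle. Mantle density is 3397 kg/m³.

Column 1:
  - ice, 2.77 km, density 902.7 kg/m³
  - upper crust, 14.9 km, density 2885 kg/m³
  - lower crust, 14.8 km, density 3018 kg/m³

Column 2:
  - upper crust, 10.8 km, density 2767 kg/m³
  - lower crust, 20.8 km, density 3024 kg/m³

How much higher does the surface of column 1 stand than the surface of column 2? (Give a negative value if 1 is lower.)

1.64 km

For any compensation level in the mantle, the mantle terms cancel and isostasy reduces to e = (Σt_1 − Σt_2) − (Σ(ρt)_1 − Σ(ρt)_2) / ρ_m.
Σt_1 = 32.47 km; Σt_2 = 31.6 km; Σ(ρt)_1 = 90153.379; Σ(ρt)_2 = 92782.8 (in km·kg/m³).
e = (32.47 − 31.6) − (90153.379 − 92782.8) / 3397 = 1.64 km.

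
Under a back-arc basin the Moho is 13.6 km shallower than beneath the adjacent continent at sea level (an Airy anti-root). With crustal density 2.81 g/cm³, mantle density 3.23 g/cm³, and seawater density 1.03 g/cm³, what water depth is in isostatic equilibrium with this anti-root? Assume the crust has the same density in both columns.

Replacing a thickness d of crust by seawater at the top must be balanced by replacing crust with mantle at the base: d (ρ_c − ρ_w) = a (ρ_m − ρ_c).
d = a (ρ_m − ρ_c)/(ρ_c − ρ_w) = 13.6 km × 0.42/1.78 = 3.21 km.

3.21 km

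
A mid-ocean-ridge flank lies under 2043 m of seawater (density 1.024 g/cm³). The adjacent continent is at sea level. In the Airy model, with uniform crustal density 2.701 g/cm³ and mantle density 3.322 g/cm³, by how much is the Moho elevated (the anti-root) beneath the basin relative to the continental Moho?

For local isostatic compensation: replacing crust with seawater at the top is compensated by replacing crust with mantle at the base: d (ρ_c − ρ_w) = a (ρ_m − ρ_c).
a = d (ρ_c − ρ_w)/(ρ_m − ρ_c) = 2043 m × 1.677/0.621 = 5520 m.

5520 m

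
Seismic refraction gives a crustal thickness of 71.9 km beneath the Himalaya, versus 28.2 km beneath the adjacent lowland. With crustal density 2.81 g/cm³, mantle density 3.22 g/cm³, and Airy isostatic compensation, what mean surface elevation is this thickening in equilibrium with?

5.56 km

Excess crust Δ = 71.9 km − 28.2 km = 43.7 km, split between elevation h and root r with h + r = Δ.
Airy balance ρ_c h = (ρ_m − ρ_c) r gives r = h ρ_c/(ρ_m − ρ_c), so h (1 + ρ_c/(ρ_m − ρ_c)) = Δ, i.e. h = Δ (ρ_m − ρ_c)/ρ_m.
h = 43.7 km × 0.41/3.22 = 5.56 km.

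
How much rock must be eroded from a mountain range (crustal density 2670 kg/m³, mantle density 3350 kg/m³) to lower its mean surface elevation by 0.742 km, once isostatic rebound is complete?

3.66 km

Net drop Δ = e − u = e − e ρ_c/ρ_m = e (ρ_m − ρ_c)/ρ_m.
e = Δ ρ_m/(ρ_m − ρ_c) = 0.742 km × 3350/680 = 3.66 km.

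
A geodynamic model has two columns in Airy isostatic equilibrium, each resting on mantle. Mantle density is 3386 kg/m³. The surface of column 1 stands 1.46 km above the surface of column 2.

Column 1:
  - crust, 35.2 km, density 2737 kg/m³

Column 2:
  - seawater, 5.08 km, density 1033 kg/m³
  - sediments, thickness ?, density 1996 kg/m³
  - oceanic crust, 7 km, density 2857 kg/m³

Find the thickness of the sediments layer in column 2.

1.62 km

Take the compensation level at the base of the deeper column (depth z_c below the surface of column 1) and equate Σ ρ_i t_i down to z_c; mantle fills any gap and the z_c terms cancel.
Column 1: 35.2×2737 + (z_c − 35.2)×3386
Column 2: 1.46×0 + 5.08×1033 + x×1996 + 7×2857 + (z_c − 1.46 − 12.08 − x)×3386
The z_c×3386 term appears on both sides and cancels. Collect the known terms of each column as K = Σ(ρt)_known − 3386 × (depth of known layers): K_1 = 96342.4 − 3386×35.2 = −22844.8; K_2 = 25246.64 − 3386×(1.46 + 12.08) = −20599.8.
Balance: K_1 = K_2 − x×(3386 − 1996), so x = (K_2 − K_1)/(3386 − 1996) = 2245/1390 = 1.62 km.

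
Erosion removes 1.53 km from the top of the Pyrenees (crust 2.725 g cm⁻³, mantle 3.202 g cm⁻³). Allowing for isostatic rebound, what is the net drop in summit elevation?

Rebound u = e ρ_c/ρ_m = 1.53 km × 2.725/3.202 = 1.302 km.
Net surface drop = e − u = 1.53 km − 1.302 km = e (ρ_m − ρ_c)/ρ_m = 0.228 km.

0.228 km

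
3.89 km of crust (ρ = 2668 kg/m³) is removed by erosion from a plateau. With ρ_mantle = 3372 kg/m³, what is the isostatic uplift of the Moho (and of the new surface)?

3.08 km

Unloading: uplift u = e ρ_c/ρ_m = 3.89 km × 2668/3372 = 3.08 km.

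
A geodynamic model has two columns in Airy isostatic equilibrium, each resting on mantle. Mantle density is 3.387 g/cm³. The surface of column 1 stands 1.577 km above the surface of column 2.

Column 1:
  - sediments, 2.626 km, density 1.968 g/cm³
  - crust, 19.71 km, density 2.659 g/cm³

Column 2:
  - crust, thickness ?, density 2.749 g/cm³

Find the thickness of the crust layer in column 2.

Take the compensation level at the base of the deeper column (depth z_c below the surface of column 1) and equate Σ ρ_i t_i down to z_c; mantle fills any gap and the z_c terms cancel.
Column 1: 2.626×1.968 + 19.71×2.659 + (z_c − 22.336)×3.387
Column 2: 1.577×0 + x×2.749 + (z_c − 1.577 − 0 − x)×3.387
The z_c×3.387 term appears on both sides and cancels. Collect the known terms of each column as K = Σ(ρt)_known − 3.387 × (depth of known layers): K_1 = 57.576858 − 3.387×22.336 = −18.075174; K_2 = 0 − 3.387×(1.577 + 0) = −5.341299.
Balance: K_1 = K_2 − x×(3.387 − 2.749), so x = (K_2 − K_1)/(3.387 − 2.749) = 12.7339/0.638 = 20 km.

20 km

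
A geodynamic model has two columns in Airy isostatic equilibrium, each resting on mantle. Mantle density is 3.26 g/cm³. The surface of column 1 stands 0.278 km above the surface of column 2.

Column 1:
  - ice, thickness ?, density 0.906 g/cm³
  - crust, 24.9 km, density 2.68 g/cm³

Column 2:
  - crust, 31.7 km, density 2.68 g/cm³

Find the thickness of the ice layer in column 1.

Take the compensation level at the base of the deeper column (depth z_c below the surface of column 1) and equate Σ ρ_i t_i down to z_c; mantle fills any gap and the z_c terms cancel.
Column 1: x×0.906 + 24.9×2.68 + (z_c − 24.9 − x)×3.26
Column 2: 0.278×0 + 31.7×2.68 + (z_c − 0.278 − 31.7)×3.26
The z_c×3.26 term appears on both sides and cancels. Collect the known terms of each column as K = Σ(ρt)_known − 3.26 × (depth of known layers): K_1 = 66.732 − 3.26×24.9 = −14.442; K_2 = 84.956 − 3.26×(0.278 + 31.7) = −19.29228.
Balance: K_1 − x×(3.26 − 0.906) = K_2, so x = (K_1 − K_2)/(3.26 − 0.906) = 4.85028/2.354 = 2.06 km.

2.06 km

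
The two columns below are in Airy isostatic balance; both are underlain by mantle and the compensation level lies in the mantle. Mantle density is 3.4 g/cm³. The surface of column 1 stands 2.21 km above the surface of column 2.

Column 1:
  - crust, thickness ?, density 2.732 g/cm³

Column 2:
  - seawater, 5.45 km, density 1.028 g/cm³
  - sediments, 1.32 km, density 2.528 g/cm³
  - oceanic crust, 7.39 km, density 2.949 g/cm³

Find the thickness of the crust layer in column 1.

37.3 km

Take the compensation level at the base of the deeper column (depth z_c below the surface of column 1) and equate Σ ρ_i t_i down to z_c; mantle fills any gap and the z_c terms cancel.
Column 1: x×2.732 + (z_c − 0 − x)×3.4
Column 2: 2.21×0 + 5.45×1.028 + 1.32×2.528 + 7.39×2.949 + (z_c − 2.21 − 14.16)×3.4
The z_c×3.4 term appears on both sides and cancels. Collect the known terms of each column as K = Σ(ρt)_known − 3.4 × (depth of known layers): K_1 = 0 − 3.4×0 = 0; K_2 = 30.73267 − 3.4×(2.21 + 14.16) = −24.92533.
Balance: K_1 − x×(3.4 − 2.732) = K_2, so x = (K_1 − K_2)/(3.4 − 2.732) = 24.9253/0.668 = 37.3 km.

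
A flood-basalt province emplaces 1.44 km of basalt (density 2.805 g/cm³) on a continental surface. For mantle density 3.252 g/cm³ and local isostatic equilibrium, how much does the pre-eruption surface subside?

1.24 km

Subaerial loading: s = t ρ_load / ρ_m.
s = 1.44 km × 2.805/3.252 = 1.24 km.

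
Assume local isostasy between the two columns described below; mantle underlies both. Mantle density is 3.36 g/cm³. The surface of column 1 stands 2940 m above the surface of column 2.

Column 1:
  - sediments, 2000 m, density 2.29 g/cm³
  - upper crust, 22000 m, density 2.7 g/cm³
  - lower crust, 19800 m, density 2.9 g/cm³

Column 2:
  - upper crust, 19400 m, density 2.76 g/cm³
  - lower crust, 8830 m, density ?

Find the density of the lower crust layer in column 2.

2.88 g/cm³

Take the compensation level at the base of the deeper column (depth z_c below the surface of column 1) and equate Σ ρ_i t_i down to z_c; mantle fills any gap and the z_c terms cancel.
Column 1: 2000×2.29 + 22000×2.7 + 19800×2.9 + (z_c − 43800)×3.36
Column 2: 2940×0 + 19400×2.76 + 8830×ρ + (z_c − 2940 − 28230)×3.36
The z_c×3.36 term appears on both sides and cancels. Collect the known terms of each column as K = Σ(ρt)_known − 3.36 × (depth of known layers): K_1 = 121400 − 3.36×43800 = −25768; K_2 = 53544 − 3.36×(2940 + 28230) = −51187.2.
Balance: K_1 = K_2 + 8830×ρ, so ρ = (K_1 − K_2)/8830 = 25419.2/8830 = 2.88 g/cm³.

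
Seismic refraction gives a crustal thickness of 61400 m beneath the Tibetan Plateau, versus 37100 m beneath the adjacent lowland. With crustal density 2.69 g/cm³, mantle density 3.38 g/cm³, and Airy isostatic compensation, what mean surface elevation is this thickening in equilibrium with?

4960 m

Excess crust Δ = 61400 m − 37100 m = 24300 m, split between elevation h and root r with h + r = Δ.
Airy balance ρ_c h = (ρ_m − ρ_c) r gives r = h ρ_c/(ρ_m − ρ_c), so h (1 + ρ_c/(ρ_m − ρ_c)) = Δ, i.e. h = Δ (ρ_m − ρ_c)/ρ_m.
h = 24300 m × 0.69/3.38 = 4960 m.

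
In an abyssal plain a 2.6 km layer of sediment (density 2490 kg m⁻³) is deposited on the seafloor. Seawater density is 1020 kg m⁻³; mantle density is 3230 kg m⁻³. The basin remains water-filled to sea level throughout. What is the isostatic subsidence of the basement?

Submarine loading: the sediment displaces seawater, and the subsidence is in turn flooded, so s (ρ_m − ρ_w) = t (ρ_sed − ρ_w).
s = 2.6 km × (2490 − 1020) / (3230 − 1020) = 1.73 km.

1.73 km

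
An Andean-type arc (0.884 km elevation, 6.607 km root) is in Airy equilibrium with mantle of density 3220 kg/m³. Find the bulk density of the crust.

2840 kg/m³

ρ_c h = (ρ_m − ρ_c) r → ρ_c (h + r) = ρ_m r → ρ_c = ρ_m r / (h + r).
ρ_c = 3220 × 6.607 km / (0.884 km + 6.607 km) = 2840 kg/m³.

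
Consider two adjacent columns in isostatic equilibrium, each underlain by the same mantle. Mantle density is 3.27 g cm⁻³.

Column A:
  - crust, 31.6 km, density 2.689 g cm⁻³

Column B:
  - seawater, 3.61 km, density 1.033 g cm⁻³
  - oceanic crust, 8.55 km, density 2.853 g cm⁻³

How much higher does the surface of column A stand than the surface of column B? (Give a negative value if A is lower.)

For any compensation level in the mantle, the mantle terms cancel and isostasy reduces to e = (Σt_A − Σt_B) − (Σ(ρt)_A − Σ(ρt)_B) / ρ_m.
Σt_A = 31.6 km; Σt_B = 12.16 km; Σ(ρt)_A = 84.9724; Σ(ρt)_B = 28.12228 (in km·g cm⁻³).
e = (31.6 − 12.16) − (84.9724 − 28.12228) / 3.27 = 2.05 km.

2.05 km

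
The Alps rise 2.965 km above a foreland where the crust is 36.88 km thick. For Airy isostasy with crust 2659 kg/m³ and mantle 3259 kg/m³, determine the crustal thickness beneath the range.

53 km

Root depth r = h ρ_c / (ρ_m − ρ_c) = 2.965 km × 2659 / 600 = 13.14 km.
Total thickness = T + h + r = 36.88 km + 2.965 km + 13.14 km = 53 km.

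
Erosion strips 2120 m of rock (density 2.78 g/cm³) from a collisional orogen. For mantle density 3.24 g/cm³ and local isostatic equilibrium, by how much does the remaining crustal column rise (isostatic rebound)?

1820 m

Unloading: uplift u = e ρ_c/ρ_m = 2120 m × 2.78/3.24 = 1820 m.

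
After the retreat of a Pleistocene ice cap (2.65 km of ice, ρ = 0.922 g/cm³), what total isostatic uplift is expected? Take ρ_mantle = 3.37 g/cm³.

Removing the load lets mantle flow back in; uplift u satisfies ρ_ice t = ρ_m u.
u = t ρ_ice/ρ_m = 2.65 km × 0.922/3.37 = 0.725 km.

0.725 km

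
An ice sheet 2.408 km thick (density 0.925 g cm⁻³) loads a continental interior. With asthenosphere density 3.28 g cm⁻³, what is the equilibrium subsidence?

0.679 km

By Archimedes' principle applied to the lithosphere: the ice load ρ_ice t is balanced by mantle displaced below, ρ_m s.
s = t ρ_ice / ρ_m = 2.408 km × 0.925/3.28 = 0.679 km.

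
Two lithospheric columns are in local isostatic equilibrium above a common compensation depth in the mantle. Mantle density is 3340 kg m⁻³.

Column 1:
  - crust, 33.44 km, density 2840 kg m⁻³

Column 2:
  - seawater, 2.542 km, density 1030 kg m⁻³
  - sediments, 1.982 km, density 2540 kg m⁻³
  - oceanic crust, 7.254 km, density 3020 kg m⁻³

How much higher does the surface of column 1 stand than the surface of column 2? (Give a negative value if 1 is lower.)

For any compensation level in the mantle, the mantle terms cancel and isostasy reduces to e = (Σt_1 − Σt_2) − (Σ(ρt)_1 − Σ(ρt)_2) / ρ_m.
Σt_1 = 33.44 km; Σt_2 = 11.778 km; Σ(ρt)_1 = 94969.6; Σ(ρt)_2 = 29559.62 (in km·kg m⁻³).
e = (33.44 − 11.778) − (94969.6 − 29559.62) / 3340 = 2.08 km.

2.08 km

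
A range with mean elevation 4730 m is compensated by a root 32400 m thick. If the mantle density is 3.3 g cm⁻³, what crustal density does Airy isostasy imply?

ρ_c h = (ρ_m − ρ_c) r → ρ_c (h + r) = ρ_m r → ρ_c = ρ_m r / (h + r).
ρ_c = 3.3 × 32400 m / (4730 m + 32400 m) = 2.88 g cm⁻³.

2.88 g cm⁻³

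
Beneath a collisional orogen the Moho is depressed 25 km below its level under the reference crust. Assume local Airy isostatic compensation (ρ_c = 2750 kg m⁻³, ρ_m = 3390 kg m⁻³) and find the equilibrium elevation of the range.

Balancing pressure at the compensation depth: ρ_c h = (ρ_m − ρ_c) r.
h = r (ρ_m − ρ_c) / ρ_c = 25 km × (3390 − 2750) / 2750 = 5.82 km.

5.82 km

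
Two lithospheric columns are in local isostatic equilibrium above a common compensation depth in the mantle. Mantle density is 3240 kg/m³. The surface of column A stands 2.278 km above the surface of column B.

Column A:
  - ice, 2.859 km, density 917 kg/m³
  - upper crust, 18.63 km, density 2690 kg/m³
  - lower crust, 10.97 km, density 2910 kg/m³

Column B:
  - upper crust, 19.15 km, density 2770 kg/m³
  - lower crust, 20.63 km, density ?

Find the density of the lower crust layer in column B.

3040 kg/m³

Take the compensation level at the base of the deeper column (depth z_c below the surface of column A) and equate Σ ρ_i t_i down to z_c; mantle fills any gap and the z_c terms cancel.
Column A: 2.859×917 + 18.63×2690 + 10.97×2910 + (z_c − 32.459)×3240
Column B: 2.278×0 + 19.15×2770 + 20.63×ρ + (z_c − 2.278 − 39.78)×3240
The z_c×3240 term appears on both sides and cancels. Collect the known terms of each column as K = Σ(ρt)_known − 3240 × (depth of known layers): K_A = 84659.103 − 3240×32.459 = −20508.057; K_B = 53045.5 − 3240×(2.278 + 39.78) = −83222.42.
Balance: K_A = K_B + 20.63×ρ, so ρ = (K_A − K_B)/20.63 = 62714.4/20.63 = 3040 kg/m³.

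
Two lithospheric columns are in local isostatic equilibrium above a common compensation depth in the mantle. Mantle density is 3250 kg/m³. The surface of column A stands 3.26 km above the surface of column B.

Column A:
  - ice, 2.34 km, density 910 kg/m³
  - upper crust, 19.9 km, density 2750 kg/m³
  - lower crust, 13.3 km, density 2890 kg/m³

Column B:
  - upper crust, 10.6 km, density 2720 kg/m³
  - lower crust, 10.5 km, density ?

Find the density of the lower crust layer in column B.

2870 kg/m³

Take the compensation level at the base of the deeper column (depth z_c below the surface of column A) and equate Σ ρ_i t_i down to z_c; mantle fills any gap and the z_c terms cancel.
Column A: 2.34×910 + 19.9×2750 + 13.3×2890 + (z_c − 35.54)×3250
Column B: 3.26×0 + 10.6×2720 + 10.5×ρ + (z_c − 3.26 − 21.1)×3250
The z_c×3250 term appears on both sides and cancels. Collect the known terms of each column as K = Σ(ρt)_known − 3250 × (depth of known layers): K_A = 95291.4 − 3250×35.54 = −20213.6; K_B = 28832 − 3250×(3.26 + 21.1) = −50338.
Balance: K_A = K_B + 10.5×ρ, so ρ = (K_A − K_B)/10.5 = 30124.4/10.5 = 2870 kg/m³.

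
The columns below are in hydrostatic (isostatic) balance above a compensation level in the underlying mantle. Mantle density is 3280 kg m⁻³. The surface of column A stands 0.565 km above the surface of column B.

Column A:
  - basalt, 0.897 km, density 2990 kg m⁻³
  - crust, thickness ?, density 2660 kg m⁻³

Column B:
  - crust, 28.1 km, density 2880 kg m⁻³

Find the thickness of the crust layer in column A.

Take the compensation level at the base of the deeper column (depth z_c below the surface of column A) and equate Σ ρ_i t_i down to z_c; mantle fills any gap and the z_c terms cancel.
Column A: 0.897×2990 + x×2660 + (z_c − 0.897 − x)×3280
Column B: 0.565×0 + 28.1×2880 + (z_c − 0.565 − 28.1)×3280
The z_c×3280 term appears on both sides and cancels. Collect the known terms of each column as K = Σ(ρt)_known − 3280 × (depth of known layers): K_A = 2682.03 − 3280×0.897 = −260.13; K_B = 80928 − 3280×(0.565 + 28.1) = −13093.2.
Balance: K_A − x×(3280 − 2660) = K_B, so x = (K_A − K_B)/(3280 − 2660) = 12833.1/620 = 20.7 km.

20.7 km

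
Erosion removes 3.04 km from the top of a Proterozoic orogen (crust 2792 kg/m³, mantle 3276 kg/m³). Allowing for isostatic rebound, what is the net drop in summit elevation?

Rebound u = e ρ_c/ρ_m = 3.04 km × 2792/3276 = 2.591 km.
Net surface drop = e − u = 3.04 km − 2.591 km = e (ρ_m − ρ_c)/ρ_m = 0.449 km.

0.449 km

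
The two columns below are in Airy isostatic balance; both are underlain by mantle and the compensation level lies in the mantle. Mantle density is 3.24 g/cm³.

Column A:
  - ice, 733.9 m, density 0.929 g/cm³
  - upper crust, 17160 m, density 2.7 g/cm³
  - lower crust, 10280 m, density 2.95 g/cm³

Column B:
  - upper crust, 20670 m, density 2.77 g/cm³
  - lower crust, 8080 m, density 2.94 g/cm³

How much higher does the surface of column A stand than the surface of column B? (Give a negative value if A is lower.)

557 m

For any compensation level in the mantle, the mantle terms cancel and isostasy reduces to e = (Σt_A − Σt_B) − (Σ(ρt)_A − Σ(ρt)_B) / ρ_m.
Σt_A = 28173.9 m; Σt_B = 28750 m; Σ(ρt)_A = 77339.7931; Σ(ρt)_B = 81011.1 (in m·g/cm³).
e = (28173.9 − 28750) − (77339.7931 − 81011.1) / 3.24 = 557 m.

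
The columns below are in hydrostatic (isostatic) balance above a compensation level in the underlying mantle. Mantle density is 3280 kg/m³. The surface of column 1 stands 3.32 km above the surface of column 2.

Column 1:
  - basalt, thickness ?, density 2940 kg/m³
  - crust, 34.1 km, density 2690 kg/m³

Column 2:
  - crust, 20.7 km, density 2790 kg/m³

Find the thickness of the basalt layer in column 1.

Take the compensation level at the base of the deeper column (depth z_c below the surface of column 1) and equate Σ ρ_i t_i down to z_c; mantle fills any gap and the z_c terms cancel.
Column 1: x×2940 + 34.1×2690 + (z_c − 34.1 − x)×3280
Column 2: 3.32×0 + 20.7×2790 + (z_c − 3.32 − 20.7)×3280
The z_c×3280 term appears on both sides and cancels. Collect the known terms of each column as K = Σ(ρt)_known − 3280 × (depth of known layers): K_1 = 91729 − 3280×34.1 = −20119; K_2 = 57753 − 3280×(3.32 + 20.7) = −21032.6.
Balance: K_1 − x×(3280 − 2940) = K_2, so x = (K_1 − K_2)/(3280 − 2940) = 913.6/340 = 2.69 km.

2.69 km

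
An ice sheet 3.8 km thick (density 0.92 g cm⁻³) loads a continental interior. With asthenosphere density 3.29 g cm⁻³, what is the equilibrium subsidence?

By Archimedes' principle applied to the lithosphere: the ice load ρ_ice t is balanced by mantle displaced below, ρ_m s.
s = t ρ_ice / ρ_m = 3.8 km × 0.92/3.29 = 1.06 km.

1.06 km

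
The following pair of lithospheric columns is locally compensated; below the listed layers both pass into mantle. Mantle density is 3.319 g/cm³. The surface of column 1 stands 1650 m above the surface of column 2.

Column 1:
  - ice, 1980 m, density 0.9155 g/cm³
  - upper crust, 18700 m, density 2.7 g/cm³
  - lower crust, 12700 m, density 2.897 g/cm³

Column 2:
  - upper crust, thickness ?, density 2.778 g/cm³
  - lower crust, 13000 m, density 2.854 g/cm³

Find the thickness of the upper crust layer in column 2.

18800 m

Take the compensation level at the base of the deeper column (depth z_c below the surface of column 1) and equate Σ ρ_i t_i down to z_c; mantle fills any gap and the z_c terms cancel.
Column 1: 1980×0.9155 + 18700×2.7 + 12700×2.897 + (z_c − 33380)×3.319
Column 2: 1650×0 + x×2.778 + 13000×2.854 + (z_c − 1650 − 13000 − x)×3.319
The z_c×3.319 term appears on both sides and cancels. Collect the known terms of each column as K = Σ(ρt)_known − 3.319 × (depth of known layers): K_1 = 89094.59 − 3.319×33380 = −21693.63; K_2 = 37102 − 3.319×(1650 + 13000) = −11521.35.
Balance: K_1 = K_2 − x×(3.319 − 2.778), so x = (K_2 − K_1)/(3.319 − 2.778) = 10172.3/0.541 = 18800 m.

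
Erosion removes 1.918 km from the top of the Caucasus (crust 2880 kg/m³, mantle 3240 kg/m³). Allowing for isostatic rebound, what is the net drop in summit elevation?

0.213 km

Rebound u = e ρ_c/ρ_m = 1.918 km × 2880/3240 = 1.705 km.
Net surface drop = e − u = 1.918 km − 1.705 km = e (ρ_m − ρ_c)/ρ_m = 0.213 km.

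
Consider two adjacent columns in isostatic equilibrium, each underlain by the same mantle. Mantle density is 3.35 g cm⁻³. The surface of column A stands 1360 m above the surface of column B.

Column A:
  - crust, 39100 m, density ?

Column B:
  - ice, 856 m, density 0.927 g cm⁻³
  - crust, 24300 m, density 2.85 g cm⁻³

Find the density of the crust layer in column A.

Take the compensation level at the base of the deeper column (depth z_c below the surface of column A) and equate Σ ρ_i t_i down to z_c; mantle fills any gap and the z_c terms cancel.
Column A: 39100×ρ + (z_c − 39100)×3.35
Column B: 1360×0 + 856×0.927 + 24300×2.85 + (z_c − 1360 − 25156)×3.35
The z_c×3.35 term appears on both sides and cancels. Collect the known terms of each column as K = Σ(ρt)_known − 3.35 × (depth of known layers): K_A = 0 − 3.35×39100 = −130985; K_B = 70048.512 − 3.35×(1360 + 25156) = −18780.088.
Balance: K_A + 39100×ρ = K_B, so ρ = (K_B − K_A)/39100 = 112205/39100 = 2.87 g cm⁻³.

2.87 g cm⁻³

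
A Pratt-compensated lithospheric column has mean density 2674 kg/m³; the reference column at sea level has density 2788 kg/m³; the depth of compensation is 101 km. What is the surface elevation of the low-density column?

ρ_ref D = ρ (D + h) → h = D (ρ_ref − ρ)/ρ.
h = 101 km × (2788 − 2674)/2674 = 4.31 km.

4.31 km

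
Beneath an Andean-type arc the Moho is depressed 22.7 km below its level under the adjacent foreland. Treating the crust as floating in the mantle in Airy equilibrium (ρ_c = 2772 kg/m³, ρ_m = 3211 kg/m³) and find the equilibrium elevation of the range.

3.59 km

Isostatic balance requires: ρ_c h = (ρ_m − ρ_c) r.
h = r (ρ_m − ρ_c) / ρ_c = 22.7 km × (3211 − 2772) / 2772 = 3.59 km.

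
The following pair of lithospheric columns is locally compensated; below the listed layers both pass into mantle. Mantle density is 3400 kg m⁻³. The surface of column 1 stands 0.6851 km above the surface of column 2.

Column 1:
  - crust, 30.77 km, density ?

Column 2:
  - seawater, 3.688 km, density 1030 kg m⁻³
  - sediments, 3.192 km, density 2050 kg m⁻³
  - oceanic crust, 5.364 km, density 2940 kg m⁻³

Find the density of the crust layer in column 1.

Take the compensation level at the base of the deeper column (depth z_c below the surface of column 1) and equate Σ ρ_i t_i down to z_c; mantle fills any gap and the z_c terms cancel.
Column 1: 30.77×ρ + (z_c − 30.77)×3400
Column 2: 0.6851×0 + 3.688×1030 + 3.192×2050 + 5.364×2940 + (z_c − 0.6851 − 12.244)×3400
The z_c×3400 term appears on both sides and cancels. Collect the known terms of each column as K = Σ(ρt)_known − 3400 × (depth of known layers): K_1 = 0 − 3400×30.77 = −104618; K_2 = 26112.4 − 3400×(0.6851 + 12.244) = −17846.54.
Balance: K_1 + 30.77×ρ = K_2, so ρ = (K_2 − K_1)/30.77 = 86771.5/30.77 = 2820 kg m⁻³.

2820 kg m⁻³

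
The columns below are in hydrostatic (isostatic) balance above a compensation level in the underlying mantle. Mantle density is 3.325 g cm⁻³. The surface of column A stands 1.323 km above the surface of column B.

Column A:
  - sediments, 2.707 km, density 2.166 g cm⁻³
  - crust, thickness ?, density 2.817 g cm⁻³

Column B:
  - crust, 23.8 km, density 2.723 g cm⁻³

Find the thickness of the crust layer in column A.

30.7 km

Take the compensation level at the base of the deeper column (depth z_c below the surface of column A) and equate Σ ρ_i t_i down to z_c; mantle fills any gap and the z_c terms cancel.
Column A: 2.707×2.166 + x×2.817 + (z_c − 2.707 − x)×3.325
Column B: 1.323×0 + 23.8×2.723 + (z_c − 1.323 − 23.8)×3.325
The z_c×3.325 term appears on both sides and cancels. Collect the known terms of each column as K = Σ(ρt)_known − 3.325 × (depth of known layers): K_A = 5.863362 − 3.325×2.707 = −3.137413; K_B = 64.8074 − 3.325×(1.323 + 23.8) = −18.726575.
Balance: K_A − x×(3.325 − 2.817) = K_B, so x = (K_A − K_B)/(3.325 − 2.817) = 15.5892/0.508 = 30.7 km.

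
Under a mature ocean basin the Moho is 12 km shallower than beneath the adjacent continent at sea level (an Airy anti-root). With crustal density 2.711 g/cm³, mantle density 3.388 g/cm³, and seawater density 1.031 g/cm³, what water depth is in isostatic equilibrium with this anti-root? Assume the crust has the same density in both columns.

4.84 km

Replacing a thickness d of crust by seawater at the top must be balanced by replacing crust with mantle at the base: d (ρ_c − ρ_w) = a (ρ_m − ρ_c).
d = a (ρ_m − ρ_c)/(ρ_c − ρ_w) = 12 km × 0.677/1.68 = 4.84 km.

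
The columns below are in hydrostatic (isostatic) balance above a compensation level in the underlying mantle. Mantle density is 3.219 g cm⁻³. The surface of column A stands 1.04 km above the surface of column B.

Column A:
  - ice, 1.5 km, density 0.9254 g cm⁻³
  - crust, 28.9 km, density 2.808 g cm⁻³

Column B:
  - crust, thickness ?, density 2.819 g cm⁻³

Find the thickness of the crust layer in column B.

Take the compensation level at the base of the deeper column (depth z_c below the surface of column A) and equate Σ ρ_i t_i down to z_c; mantle fills any gap and the z_c terms cancel.
Column A: 1.5×0.9254 + 28.9×2.808 + (z_c − 30.4)×3.219
Column B: 1.04×0 + x×2.819 + (z_c − 1.04 − 0 − x)×3.219
The z_c×3.219 term appears on both sides and cancels. Collect the known terms of each column as K = Σ(ρt)_known − 3.219 × (depth of known layers): K_A = 82.5393 − 3.219×30.4 = −15.3183; K_B = 0 − 3.219×(1.04 + 0) = −3.34776.
Balance: K_A = K_B − x×(3.219 − 2.819), so x = (K_B − K_A)/(3.219 − 2.819) = 11.9705/0.4 = 29.9 km.

29.9 km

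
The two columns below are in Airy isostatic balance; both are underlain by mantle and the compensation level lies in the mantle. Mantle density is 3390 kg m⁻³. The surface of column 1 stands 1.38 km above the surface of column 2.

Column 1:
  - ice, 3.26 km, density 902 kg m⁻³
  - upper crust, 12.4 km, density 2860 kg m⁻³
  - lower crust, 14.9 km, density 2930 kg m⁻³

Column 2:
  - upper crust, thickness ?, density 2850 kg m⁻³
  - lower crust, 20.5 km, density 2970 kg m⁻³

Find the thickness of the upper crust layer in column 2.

Take the compensation level at the base of the deeper column (depth z_c below the surface of column 1) and equate Σ ρ_i t_i down to z_c; mantle fills any gap and the z_c terms cancel.
Column 1: 3.26×902 + 12.4×2860 + 14.9×2930 + (z_c − 30.56)×3390
Column 2: 1.38×0 + x×2850 + 20.5×2970 + (z_c − 1.38 − 20.5 − x)×3390
The z_c×3390 term appears on both sides and cancels. Collect the known terms of each column as K = Σ(ρt)_known − 3390 × (depth of known layers): K_1 = 82061.52 − 3390×30.56 = −21536.88; K_2 = 60885 − 3390×(1.38 + 20.5) = −13288.2.
Balance: K_1 = K_2 − x×(3390 − 2850), so x = (K_2 − K_1)/(3390 − 2850) = 8248.68/540 = 15.3 km.

15.3 km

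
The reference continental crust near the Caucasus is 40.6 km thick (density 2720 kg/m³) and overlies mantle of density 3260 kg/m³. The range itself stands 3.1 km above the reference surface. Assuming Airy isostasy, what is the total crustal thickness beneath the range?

59.3 km

Root depth r = h ρ_c / (ρ_m − ρ_c) = 3.1 km × 2720 / 540 = 15.61 km.
Total thickness = T + h + r = 40.6 km + 3.1 km + 15.61 km = 59.3 km.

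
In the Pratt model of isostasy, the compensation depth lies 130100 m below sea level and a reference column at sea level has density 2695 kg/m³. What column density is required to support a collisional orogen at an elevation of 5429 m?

Pratt balance: ρ_ref D = ρ (D + h).
ρ = ρ_ref D/(D + h) = 2695 × 130100 m/(130100 m + 5429 m) = 2590 kg/m³.

2590 kg/m³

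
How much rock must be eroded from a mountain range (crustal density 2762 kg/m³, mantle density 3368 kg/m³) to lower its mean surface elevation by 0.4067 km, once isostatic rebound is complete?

2.26 km

Net drop Δ = e − u = e − e ρ_c/ρ_m = e (ρ_m − ρ_c)/ρ_m.
e = Δ ρ_m/(ρ_m − ρ_c) = 0.4067 km × 3368/606 = 2.26 km.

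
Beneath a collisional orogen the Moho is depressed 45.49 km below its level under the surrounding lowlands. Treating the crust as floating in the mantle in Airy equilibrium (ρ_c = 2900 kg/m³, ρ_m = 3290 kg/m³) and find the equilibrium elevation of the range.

Isostatic balance requires: ρ_c h = (ρ_m − ρ_c) r.
h = r (ρ_m − ρ_c) / ρ_c = 45.49 km × (3290 − 2900) / 2900 = 6.12 km.

6.12 km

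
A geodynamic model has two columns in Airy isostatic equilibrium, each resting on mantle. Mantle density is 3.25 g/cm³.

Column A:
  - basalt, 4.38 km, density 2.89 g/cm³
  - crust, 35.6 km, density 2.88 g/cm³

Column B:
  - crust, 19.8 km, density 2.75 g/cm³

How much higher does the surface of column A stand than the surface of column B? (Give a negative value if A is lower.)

1.49 km

For any compensation level in the mantle, the mantle terms cancel and isostasy reduces to e = (Σt_A − Σt_B) − (Σ(ρt)_A − Σ(ρt)_B) / ρ_m.
Σt_A = 39.98 km; Σt_B = 19.8 km; Σ(ρt)_A = 115.1862; Σ(ρt)_B = 54.45 (in km·g/cm³).
e = (39.98 − 19.8) − (115.1862 − 54.45) / 3.25 = 1.49 km.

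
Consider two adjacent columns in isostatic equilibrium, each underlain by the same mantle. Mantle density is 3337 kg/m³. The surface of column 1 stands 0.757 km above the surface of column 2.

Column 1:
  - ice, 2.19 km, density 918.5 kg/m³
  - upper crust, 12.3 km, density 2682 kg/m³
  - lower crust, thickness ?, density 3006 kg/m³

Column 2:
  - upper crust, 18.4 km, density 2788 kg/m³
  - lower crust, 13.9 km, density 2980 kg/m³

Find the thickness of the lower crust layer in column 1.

12.8 km

Take the compensation level at the base of the deeper column (depth z_c below the surface of column 1) and equate Σ ρ_i t_i down to z_c; mantle fills any gap and the z_c terms cancel.
Column 1: 2.19×918.5 + 12.3×2682 + x×3006 + (z_c − 14.49 − x)×3337
Column 2: 0.757×0 + 18.4×2788 + 13.9×2980 + (z_c − 0.757 − 32.3)×3337
The z_c×3337 term appears on both sides and cancels. Collect the known terms of each column as K = Σ(ρt)_known − 3337 × (depth of known layers): K_1 = 35000.115 − 3337×14.49 = −13353.015; K_2 = 92721.2 − 3337×(0.757 + 32.3) = −17590.009.
Balance: K_1 − x×(3337 − 3006) = K_2, so x = (K_1 − K_2)/(3337 − 3006) = 4236.99/331 = 12.8 km.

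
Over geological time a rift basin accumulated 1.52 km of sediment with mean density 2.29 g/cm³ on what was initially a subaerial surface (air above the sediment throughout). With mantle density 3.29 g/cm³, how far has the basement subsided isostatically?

1.06 km

Subaerial load: s = t ρ_sed / ρ_m = 1.52 km × 2.29/3.29 = 1.06 km.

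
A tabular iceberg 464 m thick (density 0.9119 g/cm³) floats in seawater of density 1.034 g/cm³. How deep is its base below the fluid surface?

409 m

Draft d = t ρ_obj/ρ_fluid = 464 m × 0.9119/1.034 = 409 m.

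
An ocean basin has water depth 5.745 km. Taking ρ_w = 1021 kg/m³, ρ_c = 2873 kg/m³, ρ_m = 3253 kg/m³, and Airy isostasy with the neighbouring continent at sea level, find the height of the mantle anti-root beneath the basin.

By Archimedes' principle applied to the lithosphere: replacing crust with seawater at the top is compensated by replacing crust with mantle at the base: d (ρ_c − ρ_w) = a (ρ_m − ρ_c).
a = d (ρ_c − ρ_w)/(ρ_m − ρ_c) = 5.745 km × 1852/380 = 28 km.

28 km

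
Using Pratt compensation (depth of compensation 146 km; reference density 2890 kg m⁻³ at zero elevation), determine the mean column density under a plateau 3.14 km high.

2830 kg m⁻³

Pratt balance: ρ_ref D = ρ (D + h).
ρ = ρ_ref D/(D + h) = 2890 × 146 km/(146 km + 3.14 km) = 2830 kg m⁻³.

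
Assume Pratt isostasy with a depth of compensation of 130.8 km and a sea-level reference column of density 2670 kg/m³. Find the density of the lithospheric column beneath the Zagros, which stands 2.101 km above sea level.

2630 kg/m³

Pratt balance: ρ_ref D = ρ (D + h).
ρ = ρ_ref D/(D + h) = 2670 × 130.8 km/(130.8 km + 2.101 km) = 2630 kg/m³.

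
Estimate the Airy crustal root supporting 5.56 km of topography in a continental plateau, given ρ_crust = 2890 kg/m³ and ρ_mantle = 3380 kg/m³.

Isostatic balance requires: the weight of the topography is balanced by the buoyancy of the root, ρ_c h = (ρ_m − ρ_c) r.
r = h · ρ_c / (ρ_m − ρ_c) = 5.56 km × 2890 / (3380 − 2890) = 32.8 km.

32.8 km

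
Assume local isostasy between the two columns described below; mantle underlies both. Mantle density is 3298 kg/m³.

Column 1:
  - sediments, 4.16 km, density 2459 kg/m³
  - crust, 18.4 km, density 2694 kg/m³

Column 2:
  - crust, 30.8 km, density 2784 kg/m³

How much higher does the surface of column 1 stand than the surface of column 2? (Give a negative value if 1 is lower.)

For any compensation level in the mantle, the mantle terms cancel and isostasy reduces to e = (Σt_1 − Σt_2) − (Σ(ρt)_1 − Σ(ρt)_2) / ρ_m.
Σt_1 = 22.56 km; Σt_2 = 30.8 km; Σ(ρt)_1 = 59799.04; Σ(ρt)_2 = 85747.2 (in km·kg/m³).
e = (22.56 − 30.8) − (59799.04 − 85747.2) / 3298 = −0.372 km.

−0.372 km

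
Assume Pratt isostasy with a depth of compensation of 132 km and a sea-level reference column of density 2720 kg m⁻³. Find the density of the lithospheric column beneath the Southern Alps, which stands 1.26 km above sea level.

Pratt balance: ρ_ref D = ρ (D + h).
ρ = ρ_ref D/(D + h) = 2720 × 132 km/(132 km + 1.26 km) = 2690 kg m⁻³.

2690 kg m⁻³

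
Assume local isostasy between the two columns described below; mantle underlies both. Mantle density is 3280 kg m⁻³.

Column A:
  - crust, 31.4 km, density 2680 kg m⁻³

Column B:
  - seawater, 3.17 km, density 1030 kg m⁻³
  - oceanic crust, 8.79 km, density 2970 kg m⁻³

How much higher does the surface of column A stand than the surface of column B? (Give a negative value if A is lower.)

2.74 km

For any compensation level in the mantle, the mantle terms cancel and isostasy reduces to e = (Σt_A − Σt_B) − (Σ(ρt)_A − Σ(ρt)_B) / ρ_m.
Σt_A = 31.4 km; Σt_B = 11.96 km; Σ(ρt)_A = 84152; Σ(ρt)_B = 29371.4 (in km·kg m⁻³).
e = (31.4 − 11.96) − (84152 − 29371.4) / 3280 = 2.74 km.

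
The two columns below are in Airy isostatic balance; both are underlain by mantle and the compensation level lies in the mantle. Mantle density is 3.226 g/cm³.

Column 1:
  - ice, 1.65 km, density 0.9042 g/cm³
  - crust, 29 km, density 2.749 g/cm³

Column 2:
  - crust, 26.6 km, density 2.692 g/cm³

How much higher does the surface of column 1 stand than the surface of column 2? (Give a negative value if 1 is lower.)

For any compensation level in the mantle, the mantle terms cancel and isostasy reduces to e = (Σt_1 − Σt_2) − (Σ(ρt)_1 − Σ(ρt)_2) / ρ_m.
Σt_1 = 30.65 km; Σt_2 = 26.6 km; Σ(ρt)_1 = 81.21293; Σ(ρt)_2 = 71.6072 (in km·g/cm³).
e = (30.65 − 26.6) − (81.21293 − 71.6072) / 3.226 = 1.07 km.

1.07 km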